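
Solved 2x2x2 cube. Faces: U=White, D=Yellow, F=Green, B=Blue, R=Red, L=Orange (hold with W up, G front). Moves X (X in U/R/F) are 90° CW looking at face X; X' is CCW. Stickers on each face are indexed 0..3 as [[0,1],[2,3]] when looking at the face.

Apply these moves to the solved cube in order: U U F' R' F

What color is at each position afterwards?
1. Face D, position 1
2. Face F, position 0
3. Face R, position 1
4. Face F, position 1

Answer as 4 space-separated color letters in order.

Answer: O B R B

Derivation:
After move 1 (U): U=WWWW F=RRGG R=BBRR B=OOBB L=GGOO
After move 2 (U): U=WWWW F=BBGG R=OORR B=GGBB L=RROO
After move 3 (F'): F=BGBG U=WWOR R=YOYR D=ROYY L=RWOW
After move 4 (R'): R=ORYY U=WBOG F=BWBR D=RGYG B=YGOB
After move 5 (F): F=BBRW U=WBWW R=ORGY D=YOYG L=RROG
Query 1: D[1] = O
Query 2: F[0] = B
Query 3: R[1] = R
Query 4: F[1] = B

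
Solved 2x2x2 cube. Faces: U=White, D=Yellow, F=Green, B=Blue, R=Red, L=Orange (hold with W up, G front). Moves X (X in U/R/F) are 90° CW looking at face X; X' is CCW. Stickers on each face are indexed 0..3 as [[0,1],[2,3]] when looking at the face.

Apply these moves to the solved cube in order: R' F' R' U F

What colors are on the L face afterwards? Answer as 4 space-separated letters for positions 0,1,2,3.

Answer: W O O W

Derivation:
After move 1 (R'): R=RRRR U=WBWB F=GWGW D=YGYG B=YBYB
After move 2 (F'): F=WWGG U=WBRR R=GRYR D=OOYG L=OBOW
After move 3 (R'): R=RRGY U=WYRY F=WBGR D=OWYG B=GBOB
After move 4 (U): U=RWYY F=RRGR R=GBGY B=OBOB L=WBOW
After move 5 (F): F=GRRR U=RWWB R=YBYY D=GGYG L=WOOW
Query: L face = WOOW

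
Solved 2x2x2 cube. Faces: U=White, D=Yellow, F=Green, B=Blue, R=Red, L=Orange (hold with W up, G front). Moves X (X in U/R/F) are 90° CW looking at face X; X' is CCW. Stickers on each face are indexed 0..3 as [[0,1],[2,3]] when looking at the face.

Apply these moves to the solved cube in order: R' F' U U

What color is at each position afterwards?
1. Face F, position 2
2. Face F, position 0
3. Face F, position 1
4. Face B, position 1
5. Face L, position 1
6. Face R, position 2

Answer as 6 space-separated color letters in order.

After move 1 (R'): R=RRRR U=WBWB F=GWGW D=YGYG B=YBYB
After move 2 (F'): F=WWGG U=WBRR R=GRYR D=OOYG L=OBOW
After move 3 (U): U=RWRB F=GRGG R=YBYR B=OBYB L=WWOW
After move 4 (U): U=RRBW F=YBGG R=OBYR B=WWYB L=GROW
Query 1: F[2] = G
Query 2: F[0] = Y
Query 3: F[1] = B
Query 4: B[1] = W
Query 5: L[1] = R
Query 6: R[2] = Y

Answer: G Y B W R Y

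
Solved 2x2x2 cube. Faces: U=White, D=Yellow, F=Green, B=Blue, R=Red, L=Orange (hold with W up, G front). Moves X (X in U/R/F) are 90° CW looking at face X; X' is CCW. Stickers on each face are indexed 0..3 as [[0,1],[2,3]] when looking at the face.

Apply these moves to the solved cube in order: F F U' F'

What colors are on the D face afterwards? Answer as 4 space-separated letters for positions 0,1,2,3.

Answer: B R Y Y

Derivation:
After move 1 (F): F=GGGG U=WWOO R=WRWR D=RRYY L=OYOY
After move 2 (F): F=GGGG U=WWYY R=OROR D=WWYY L=OROR
After move 3 (U'): U=WYWY F=ORGG R=GGOR B=ORBB L=BBOR
After move 4 (F'): F=RGOG U=WYGO R=WGWR D=BRYY L=BYOW
Query: D face = BRYY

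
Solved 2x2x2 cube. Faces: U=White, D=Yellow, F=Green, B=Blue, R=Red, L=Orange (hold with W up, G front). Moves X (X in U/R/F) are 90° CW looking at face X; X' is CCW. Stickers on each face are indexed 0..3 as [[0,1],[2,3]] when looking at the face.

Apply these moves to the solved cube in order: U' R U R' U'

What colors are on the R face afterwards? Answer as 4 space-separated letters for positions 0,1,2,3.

Answer: R W W R

Derivation:
After move 1 (U'): U=WWWW F=OOGG R=GGRR B=RRBB L=BBOO
After move 2 (R): R=RGRG U=WOWG F=OYGY D=YBYR B=WRWB
After move 3 (U): U=WWGO F=RGGY R=WRRG B=BBWB L=OYOO
After move 4 (R'): R=RGWR U=WWGB F=RWGO D=YGYY B=RBBB
After move 5 (U'): U=WBWG F=OYGO R=RWWR B=RGBB L=RBOO
Query: R face = RWWR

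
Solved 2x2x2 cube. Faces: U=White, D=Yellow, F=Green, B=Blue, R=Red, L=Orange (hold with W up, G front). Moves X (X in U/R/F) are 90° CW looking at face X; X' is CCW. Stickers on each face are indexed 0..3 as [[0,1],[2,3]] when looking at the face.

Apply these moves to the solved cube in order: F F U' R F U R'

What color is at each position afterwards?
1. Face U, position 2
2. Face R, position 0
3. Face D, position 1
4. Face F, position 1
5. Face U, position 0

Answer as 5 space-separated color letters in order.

Answer: B R G W R

Derivation:
After move 1 (F): F=GGGG U=WWOO R=WRWR D=RRYY L=OYOY
After move 2 (F): F=GGGG U=WWYY R=OROR D=WWYY L=OROR
After move 3 (U'): U=WYWY F=ORGG R=GGOR B=ORBB L=BBOR
After move 4 (R): R=OGRG U=WRWG F=OWGY D=WBYO B=YRYB
After move 5 (F): F=GOYW U=WRRB R=WGGG D=ROYO L=BWOB
After move 6 (U): U=RWBR F=WGYW R=YRGG B=BWYB L=GOOB
After move 7 (R'): R=RGYG U=RYBB F=WWYR D=RGYW B=OWOB
Query 1: U[2] = B
Query 2: R[0] = R
Query 3: D[1] = G
Query 4: F[1] = W
Query 5: U[0] = R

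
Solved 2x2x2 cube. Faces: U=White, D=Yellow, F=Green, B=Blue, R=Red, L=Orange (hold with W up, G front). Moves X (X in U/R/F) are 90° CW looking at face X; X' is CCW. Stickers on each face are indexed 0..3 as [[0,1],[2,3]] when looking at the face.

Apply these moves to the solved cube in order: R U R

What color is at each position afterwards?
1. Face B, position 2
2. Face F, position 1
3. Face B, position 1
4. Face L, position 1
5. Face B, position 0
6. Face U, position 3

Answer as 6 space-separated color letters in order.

Answer: W B O Y G Y

Derivation:
After move 1 (R): R=RRRR U=WGWG F=GYGY D=YBYB B=WBWB
After move 2 (U): U=WWGG F=RRGY R=WBRR B=OOWB L=GYOO
After move 3 (R): R=RWRB U=WRGY F=RBGB D=YWYO B=GOWB
Query 1: B[2] = W
Query 2: F[1] = B
Query 3: B[1] = O
Query 4: L[1] = Y
Query 5: B[0] = G
Query 6: U[3] = Y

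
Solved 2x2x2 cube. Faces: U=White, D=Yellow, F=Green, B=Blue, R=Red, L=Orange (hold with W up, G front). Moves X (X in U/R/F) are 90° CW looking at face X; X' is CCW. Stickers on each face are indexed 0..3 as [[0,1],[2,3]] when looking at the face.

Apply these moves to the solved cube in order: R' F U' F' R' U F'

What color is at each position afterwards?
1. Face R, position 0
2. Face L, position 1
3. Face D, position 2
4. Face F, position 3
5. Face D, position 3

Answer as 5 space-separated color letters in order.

After move 1 (R'): R=RRRR U=WBWB F=GWGW D=YGYG B=YBYB
After move 2 (F): F=GGWW U=WBOO R=WRBR D=RRYG L=OYOG
After move 3 (U'): U=BOWO F=OYWW R=GGBR B=WRYB L=YBOG
After move 4 (F'): F=YWOW U=BOGB R=RGRR D=BGYG L=YOOW
After move 5 (R'): R=GRRR U=BYGW F=YOOB D=BWYW B=GRGB
After move 6 (U): U=GBWY F=GROB R=GRRR B=YOGB L=YOOW
After move 7 (F'): F=RBGO U=GBGR R=WRBR D=OWYW L=YYOW
Query 1: R[0] = W
Query 2: L[1] = Y
Query 3: D[2] = Y
Query 4: F[3] = O
Query 5: D[3] = W

Answer: W Y Y O W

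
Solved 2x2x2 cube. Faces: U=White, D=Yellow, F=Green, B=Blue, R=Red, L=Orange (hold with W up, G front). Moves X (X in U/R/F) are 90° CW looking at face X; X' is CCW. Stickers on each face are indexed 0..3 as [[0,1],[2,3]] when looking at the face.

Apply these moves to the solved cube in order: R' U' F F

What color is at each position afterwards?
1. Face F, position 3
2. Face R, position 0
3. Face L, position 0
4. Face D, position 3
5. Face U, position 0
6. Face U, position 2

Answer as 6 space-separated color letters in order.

After move 1 (R'): R=RRRR U=WBWB F=GWGW D=YGYG B=YBYB
After move 2 (U'): U=BBWW F=OOGW R=GWRR B=RRYB L=YBOO
After move 3 (F): F=GOWO U=BBOB R=WWWR D=RGYG L=YYOG
After move 4 (F): F=WGOO U=BBGY R=OWBR D=WWYG L=YROG
Query 1: F[3] = O
Query 2: R[0] = O
Query 3: L[0] = Y
Query 4: D[3] = G
Query 5: U[0] = B
Query 6: U[2] = G

Answer: O O Y G B G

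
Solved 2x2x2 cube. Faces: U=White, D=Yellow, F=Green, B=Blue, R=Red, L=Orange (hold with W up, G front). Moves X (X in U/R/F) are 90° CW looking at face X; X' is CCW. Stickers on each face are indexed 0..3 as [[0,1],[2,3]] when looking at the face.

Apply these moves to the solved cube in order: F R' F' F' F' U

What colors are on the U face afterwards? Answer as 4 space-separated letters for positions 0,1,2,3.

After move 1 (F): F=GGGG U=WWOO R=WRWR D=RRYY L=OYOY
After move 2 (R'): R=RRWW U=WBOB F=GWGO D=RGYG B=YBRB
After move 3 (F'): F=WOGG U=WBRW R=GRRW D=YYYG L=OBOO
After move 4 (F'): F=OGWG U=WBGR R=YRYW D=BOYG L=OWOR
After move 5 (F'): F=GGOW U=WBYY R=ORBW D=WRYG L=OROG
After move 6 (U): U=YWYB F=OROW R=YBBW B=ORRB L=GGOG
Query: U face = YWYB

Answer: Y W Y B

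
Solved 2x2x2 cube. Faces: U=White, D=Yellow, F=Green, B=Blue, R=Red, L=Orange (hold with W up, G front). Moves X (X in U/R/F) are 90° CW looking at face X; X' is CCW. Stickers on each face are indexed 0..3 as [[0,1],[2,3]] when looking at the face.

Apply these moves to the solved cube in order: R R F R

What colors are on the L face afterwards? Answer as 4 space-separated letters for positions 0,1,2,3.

Answer: O Y O W

Derivation:
After move 1 (R): R=RRRR U=WGWG F=GYGY D=YBYB B=WBWB
After move 2 (R): R=RRRR U=WYWY F=GBGB D=YWYW B=GBGB
After move 3 (F): F=GGBB U=WYOO R=WRYR D=RRYW L=OYOW
After move 4 (R): R=YWRR U=WGOB F=GRBW D=RGYG B=OBYB
Query: L face = OYOW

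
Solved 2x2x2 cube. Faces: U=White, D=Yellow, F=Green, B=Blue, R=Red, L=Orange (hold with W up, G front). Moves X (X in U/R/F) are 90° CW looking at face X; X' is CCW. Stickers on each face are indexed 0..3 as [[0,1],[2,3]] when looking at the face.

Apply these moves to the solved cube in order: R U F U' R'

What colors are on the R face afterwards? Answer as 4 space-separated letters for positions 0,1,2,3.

Answer: R R G G

Derivation:
After move 1 (R): R=RRRR U=WGWG F=GYGY D=YBYB B=WBWB
After move 2 (U): U=WWGG F=RRGY R=WBRR B=OOWB L=GYOO
After move 3 (F): F=GRYR U=WWOY R=GBGR D=RWYB L=GYOB
After move 4 (U'): U=WYWO F=GYYR R=GRGR B=GBWB L=OOOB
After move 5 (R'): R=RRGG U=WWWG F=GYYO D=RYYR B=BBWB
Query: R face = RRGG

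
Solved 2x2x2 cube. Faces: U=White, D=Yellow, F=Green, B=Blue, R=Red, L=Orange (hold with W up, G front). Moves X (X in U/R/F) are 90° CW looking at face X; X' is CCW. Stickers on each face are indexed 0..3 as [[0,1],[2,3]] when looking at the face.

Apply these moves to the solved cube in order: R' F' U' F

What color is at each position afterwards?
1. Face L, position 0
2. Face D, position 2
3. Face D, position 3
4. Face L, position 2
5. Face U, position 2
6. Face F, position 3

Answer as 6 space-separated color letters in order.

Answer: Y Y G O W B

Derivation:
After move 1 (R'): R=RRRR U=WBWB F=GWGW D=YGYG B=YBYB
After move 2 (F'): F=WWGG U=WBRR R=GRYR D=OOYG L=OBOW
After move 3 (U'): U=BRWR F=OBGG R=WWYR B=GRYB L=YBOW
After move 4 (F): F=GOGB U=BRWB R=WWRR D=YWYG L=YOOO
Query 1: L[0] = Y
Query 2: D[2] = Y
Query 3: D[3] = G
Query 4: L[2] = O
Query 5: U[2] = W
Query 6: F[3] = B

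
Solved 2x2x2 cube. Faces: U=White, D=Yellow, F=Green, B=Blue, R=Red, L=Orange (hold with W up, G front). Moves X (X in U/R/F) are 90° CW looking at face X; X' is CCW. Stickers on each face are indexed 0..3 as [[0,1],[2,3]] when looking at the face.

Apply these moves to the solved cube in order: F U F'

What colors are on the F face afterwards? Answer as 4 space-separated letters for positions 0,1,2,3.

After move 1 (F): F=GGGG U=WWOO R=WRWR D=RRYY L=OYOY
After move 2 (U): U=OWOW F=WRGG R=BBWR B=OYBB L=GGOY
After move 3 (F'): F=RGWG U=OWBW R=RBRR D=GYYY L=GWOO
Query: F face = RGWG

Answer: R G W G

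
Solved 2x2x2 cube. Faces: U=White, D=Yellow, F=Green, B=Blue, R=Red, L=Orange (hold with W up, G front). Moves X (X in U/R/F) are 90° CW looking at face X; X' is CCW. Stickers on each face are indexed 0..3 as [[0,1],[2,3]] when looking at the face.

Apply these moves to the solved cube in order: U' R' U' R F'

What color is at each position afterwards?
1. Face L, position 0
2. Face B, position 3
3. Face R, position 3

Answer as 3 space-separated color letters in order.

After move 1 (U'): U=WWWW F=OOGG R=GGRR B=RRBB L=BBOO
After move 2 (R'): R=GRGR U=WBWR F=OWGW D=YOYG B=YRYB
After move 3 (U'): U=BRWW F=BBGW R=OWGR B=GRYB L=YROO
After move 4 (R): R=GORW U=BBWW F=BOGG D=YYYG B=WRRB
After move 5 (F'): F=OGBG U=BBGR R=YOYW D=ROYG L=YWOW
Query 1: L[0] = Y
Query 2: B[3] = B
Query 3: R[3] = W

Answer: Y B W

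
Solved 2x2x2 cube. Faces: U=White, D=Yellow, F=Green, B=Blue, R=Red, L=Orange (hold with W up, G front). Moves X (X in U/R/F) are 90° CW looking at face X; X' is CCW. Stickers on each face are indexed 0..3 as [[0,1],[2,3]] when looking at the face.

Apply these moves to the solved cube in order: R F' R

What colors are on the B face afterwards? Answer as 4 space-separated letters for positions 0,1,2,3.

After move 1 (R): R=RRRR U=WGWG F=GYGY D=YBYB B=WBWB
After move 2 (F'): F=YYGG U=WGRR R=BRYR D=OOYB L=OGOW
After move 3 (R): R=YBRR U=WYRG F=YOGB D=OWYW B=RBGB
Query: B face = RBGB

Answer: R B G B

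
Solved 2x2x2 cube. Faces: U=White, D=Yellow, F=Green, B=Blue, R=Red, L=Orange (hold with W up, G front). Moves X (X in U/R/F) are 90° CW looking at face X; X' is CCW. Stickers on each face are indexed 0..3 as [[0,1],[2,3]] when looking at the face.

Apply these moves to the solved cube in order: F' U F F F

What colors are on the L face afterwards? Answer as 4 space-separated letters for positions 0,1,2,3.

Answer: G W O R

Derivation:
After move 1 (F'): F=GGGG U=WWRR R=YRYR D=OOYY L=OWOW
After move 2 (U): U=RWRW F=YRGG R=BBYR B=OWBB L=GGOW
After move 3 (F): F=GYGR U=RWWG R=RBWR D=YBYY L=GOOO
After move 4 (F): F=GGRY U=RWOO R=WBGR D=WRYY L=GYOB
After move 5 (F): F=RGYG U=RWBY R=OBOR D=GWYY L=GWOR
Query: L face = GWOR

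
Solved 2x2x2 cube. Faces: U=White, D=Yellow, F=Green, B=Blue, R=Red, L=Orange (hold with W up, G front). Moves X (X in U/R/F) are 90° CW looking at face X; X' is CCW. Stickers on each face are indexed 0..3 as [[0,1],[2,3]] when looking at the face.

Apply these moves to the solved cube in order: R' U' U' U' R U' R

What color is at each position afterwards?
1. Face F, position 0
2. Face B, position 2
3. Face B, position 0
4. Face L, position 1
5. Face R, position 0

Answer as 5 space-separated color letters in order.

Answer: G W B O R

Derivation:
After move 1 (R'): R=RRRR U=WBWB F=GWGW D=YGYG B=YBYB
After move 2 (U'): U=BBWW F=OOGW R=GWRR B=RRYB L=YBOO
After move 3 (U'): U=BWBW F=YBGW R=OORR B=GWYB L=RROO
After move 4 (U'): U=WWBB F=RRGW R=YBRR B=OOYB L=GWOO
After move 5 (R): R=RYRB U=WRBW F=RGGG D=YYYO B=BOWB
After move 6 (U'): U=RWWB F=GWGG R=RGRB B=RYWB L=BOOO
After move 7 (R): R=RRBG U=RWWG F=GYGO D=YWYR B=BYWB
Query 1: F[0] = G
Query 2: B[2] = W
Query 3: B[0] = B
Query 4: L[1] = O
Query 5: R[0] = R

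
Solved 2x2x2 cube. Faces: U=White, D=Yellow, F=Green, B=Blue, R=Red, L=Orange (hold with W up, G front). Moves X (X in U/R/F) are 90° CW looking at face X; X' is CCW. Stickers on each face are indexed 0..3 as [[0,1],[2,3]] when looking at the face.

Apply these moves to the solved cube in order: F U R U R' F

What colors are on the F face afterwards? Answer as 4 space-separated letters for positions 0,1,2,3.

Answer: G W R O

Derivation:
After move 1 (F): F=GGGG U=WWOO R=WRWR D=RRYY L=OYOY
After move 2 (U): U=OWOW F=WRGG R=BBWR B=OYBB L=GGOY
After move 3 (R): R=WBRB U=OROG F=WRGY D=RBYO B=WYWB
After move 4 (U): U=OOGR F=WBGY R=WYRB B=GGWB L=WROY
After move 5 (R'): R=YBWR U=OWGG F=WOGR D=RBYY B=OGBB
After move 6 (F): F=GWRO U=OWYR R=GBGR D=WYYY L=WROB
Query: F face = GWRO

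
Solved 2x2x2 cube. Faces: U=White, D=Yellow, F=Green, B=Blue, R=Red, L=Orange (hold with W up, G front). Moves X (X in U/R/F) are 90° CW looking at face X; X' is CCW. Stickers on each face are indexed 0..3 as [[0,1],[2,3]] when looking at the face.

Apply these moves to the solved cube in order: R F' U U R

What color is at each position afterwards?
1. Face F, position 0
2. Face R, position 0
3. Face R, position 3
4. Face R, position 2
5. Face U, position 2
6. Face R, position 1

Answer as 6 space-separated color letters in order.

Answer: W Y G R G O

Derivation:
After move 1 (R): R=RRRR U=WGWG F=GYGY D=YBYB B=WBWB
After move 2 (F'): F=YYGG U=WGRR R=BRYR D=OOYB L=OGOW
After move 3 (U): U=RWRG F=BRGG R=WBYR B=OGWB L=YYOW
After move 4 (U): U=RRGW F=WBGG R=OGYR B=YYWB L=BROW
After move 5 (R): R=YORG U=RBGG F=WOGB D=OWYY B=WYRB
Query 1: F[0] = W
Query 2: R[0] = Y
Query 3: R[3] = G
Query 4: R[2] = R
Query 5: U[2] = G
Query 6: R[1] = O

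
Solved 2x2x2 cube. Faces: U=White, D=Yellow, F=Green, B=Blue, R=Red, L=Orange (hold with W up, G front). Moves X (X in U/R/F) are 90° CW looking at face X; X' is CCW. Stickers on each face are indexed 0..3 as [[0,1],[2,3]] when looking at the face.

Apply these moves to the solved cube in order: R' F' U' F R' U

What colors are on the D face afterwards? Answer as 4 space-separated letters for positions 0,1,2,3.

After move 1 (R'): R=RRRR U=WBWB F=GWGW D=YGYG B=YBYB
After move 2 (F'): F=WWGG U=WBRR R=GRYR D=OOYG L=OBOW
After move 3 (U'): U=BRWR F=OBGG R=WWYR B=GRYB L=YBOW
After move 4 (F): F=GOGB U=BRWB R=WWRR D=YWYG L=YOOO
After move 5 (R'): R=WRWR U=BYWG F=GRGB D=YOYB B=GRWB
After move 6 (U): U=WBGY F=WRGB R=GRWR B=YOWB L=GROO
Query: D face = YOYB

Answer: Y O Y B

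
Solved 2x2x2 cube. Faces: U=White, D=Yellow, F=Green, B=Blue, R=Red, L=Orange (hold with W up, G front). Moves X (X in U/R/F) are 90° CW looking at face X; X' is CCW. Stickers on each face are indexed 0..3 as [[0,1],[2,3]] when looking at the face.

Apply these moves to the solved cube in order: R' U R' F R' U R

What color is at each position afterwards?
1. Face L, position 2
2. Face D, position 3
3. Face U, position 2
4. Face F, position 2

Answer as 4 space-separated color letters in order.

After move 1 (R'): R=RRRR U=WBWB F=GWGW D=YGYG B=YBYB
After move 2 (U): U=WWBB F=RRGW R=YBRR B=OOYB L=GWOO
After move 3 (R'): R=BRYR U=WYBO F=RWGB D=YRYW B=GOGB
After move 4 (F): F=GRBW U=WYOW R=BROR D=YBYW L=GYOR
After move 5 (R'): R=RRBO U=WGOG F=GYBW D=YRYW B=WOBB
After move 6 (U): U=OWGG F=RRBW R=WOBO B=GYBB L=GYOR
After move 7 (R): R=BWOO U=ORGW F=RRBW D=YBYG B=GYWB
Query 1: L[2] = O
Query 2: D[3] = G
Query 3: U[2] = G
Query 4: F[2] = B

Answer: O G G B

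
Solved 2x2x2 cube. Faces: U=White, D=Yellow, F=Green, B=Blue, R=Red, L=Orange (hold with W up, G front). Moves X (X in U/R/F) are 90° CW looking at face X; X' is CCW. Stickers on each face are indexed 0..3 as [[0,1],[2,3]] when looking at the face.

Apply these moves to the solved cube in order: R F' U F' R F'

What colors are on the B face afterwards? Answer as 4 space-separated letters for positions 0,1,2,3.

After move 1 (R): R=RRRR U=WGWG F=GYGY D=YBYB B=WBWB
After move 2 (F'): F=YYGG U=WGRR R=BRYR D=OOYB L=OGOW
After move 3 (U): U=RWRG F=BRGG R=WBYR B=OGWB L=YYOW
After move 4 (F'): F=RGBG U=RWWY R=OBOR D=YWYB L=YGOR
After move 5 (R): R=OORB U=RGWG F=RWBB D=YWYO B=YGWB
After move 6 (F'): F=WBRB U=RGOR R=WOYB D=GRYO L=YGOW
Query: B face = YGWB

Answer: Y G W B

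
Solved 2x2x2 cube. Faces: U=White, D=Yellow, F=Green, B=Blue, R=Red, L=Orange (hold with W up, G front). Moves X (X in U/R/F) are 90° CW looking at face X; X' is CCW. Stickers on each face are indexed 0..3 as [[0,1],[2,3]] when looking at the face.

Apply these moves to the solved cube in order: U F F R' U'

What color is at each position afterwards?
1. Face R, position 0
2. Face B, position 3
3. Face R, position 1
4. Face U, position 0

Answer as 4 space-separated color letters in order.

After move 1 (U): U=WWWW F=RRGG R=BBRR B=OOBB L=GGOO
After move 2 (F): F=GRGR U=WWOG R=WBWR D=RBYY L=GYOY
After move 3 (F): F=GGRR U=WWYY R=OBGR D=WWYY L=GROB
After move 4 (R'): R=BROG U=WBYO F=GWRY D=WGYR B=YOWB
After move 5 (U'): U=BOWY F=GRRY R=GWOG B=BRWB L=YOOB
Query 1: R[0] = G
Query 2: B[3] = B
Query 3: R[1] = W
Query 4: U[0] = B

Answer: G B W B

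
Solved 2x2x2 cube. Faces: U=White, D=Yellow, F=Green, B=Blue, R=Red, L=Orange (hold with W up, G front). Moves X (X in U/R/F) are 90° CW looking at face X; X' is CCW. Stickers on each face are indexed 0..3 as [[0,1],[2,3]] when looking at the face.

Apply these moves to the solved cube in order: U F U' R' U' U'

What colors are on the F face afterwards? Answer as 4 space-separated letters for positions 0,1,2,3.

After move 1 (U): U=WWWW F=RRGG R=BBRR B=OOBB L=GGOO
After move 2 (F): F=GRGR U=WWOG R=WBWR D=RBYY L=GYOY
After move 3 (U'): U=WGWO F=GYGR R=GRWR B=WBBB L=OOOY
After move 4 (R'): R=RRGW U=WBWW F=GGGO D=RYYR B=YBBB
After move 5 (U'): U=BWWW F=OOGO R=GGGW B=RRBB L=YBOY
After move 6 (U'): U=WWBW F=YBGO R=OOGW B=GGBB L=RROY
Query: F face = YBGO

Answer: Y B G O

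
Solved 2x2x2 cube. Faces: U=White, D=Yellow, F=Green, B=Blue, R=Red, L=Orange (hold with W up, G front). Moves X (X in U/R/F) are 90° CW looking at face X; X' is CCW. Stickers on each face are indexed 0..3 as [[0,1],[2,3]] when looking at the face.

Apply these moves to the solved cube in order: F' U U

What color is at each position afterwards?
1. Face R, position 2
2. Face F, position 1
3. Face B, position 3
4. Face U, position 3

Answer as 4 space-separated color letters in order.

Answer: Y B B W

Derivation:
After move 1 (F'): F=GGGG U=WWRR R=YRYR D=OOYY L=OWOW
After move 2 (U): U=RWRW F=YRGG R=BBYR B=OWBB L=GGOW
After move 3 (U): U=RRWW F=BBGG R=OWYR B=GGBB L=YROW
Query 1: R[2] = Y
Query 2: F[1] = B
Query 3: B[3] = B
Query 4: U[3] = W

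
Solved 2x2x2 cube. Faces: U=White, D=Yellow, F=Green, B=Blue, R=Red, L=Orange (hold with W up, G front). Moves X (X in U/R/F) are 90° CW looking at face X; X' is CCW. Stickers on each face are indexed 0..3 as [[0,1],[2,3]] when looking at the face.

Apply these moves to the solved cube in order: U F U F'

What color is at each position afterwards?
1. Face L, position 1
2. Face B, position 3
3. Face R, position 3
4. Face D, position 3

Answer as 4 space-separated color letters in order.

Answer: W B R Y

Derivation:
After move 1 (U): U=WWWW F=RRGG R=BBRR B=OOBB L=GGOO
After move 2 (F): F=GRGR U=WWOG R=WBWR D=RBYY L=GYOY
After move 3 (U): U=OWGW F=WBGR R=OOWR B=GYBB L=GROY
After move 4 (F'): F=BRWG U=OWOW R=BORR D=RYYY L=GWOG
Query 1: L[1] = W
Query 2: B[3] = B
Query 3: R[3] = R
Query 4: D[3] = Y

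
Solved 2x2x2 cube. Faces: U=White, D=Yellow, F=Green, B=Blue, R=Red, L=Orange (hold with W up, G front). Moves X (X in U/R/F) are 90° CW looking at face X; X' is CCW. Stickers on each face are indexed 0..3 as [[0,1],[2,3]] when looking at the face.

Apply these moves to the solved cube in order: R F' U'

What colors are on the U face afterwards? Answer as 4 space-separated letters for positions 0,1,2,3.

Answer: G R W R

Derivation:
After move 1 (R): R=RRRR U=WGWG F=GYGY D=YBYB B=WBWB
After move 2 (F'): F=YYGG U=WGRR R=BRYR D=OOYB L=OGOW
After move 3 (U'): U=GRWR F=OGGG R=YYYR B=BRWB L=WBOW
Query: U face = GRWR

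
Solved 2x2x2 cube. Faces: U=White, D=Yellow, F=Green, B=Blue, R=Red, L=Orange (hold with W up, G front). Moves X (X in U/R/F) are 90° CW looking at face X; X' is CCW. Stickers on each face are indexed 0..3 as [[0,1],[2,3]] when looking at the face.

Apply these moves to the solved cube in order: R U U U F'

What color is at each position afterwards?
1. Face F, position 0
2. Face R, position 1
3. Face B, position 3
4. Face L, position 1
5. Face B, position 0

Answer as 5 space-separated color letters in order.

Answer: O Y B W R

Derivation:
After move 1 (R): R=RRRR U=WGWG F=GYGY D=YBYB B=WBWB
After move 2 (U): U=WWGG F=RRGY R=WBRR B=OOWB L=GYOO
After move 3 (U): U=GWGW F=WBGY R=OORR B=GYWB L=RROO
After move 4 (U): U=GGWW F=OOGY R=GYRR B=RRWB L=WBOO
After move 5 (F'): F=OYOG U=GGGR R=BYYR D=BOYB L=WWOW
Query 1: F[0] = O
Query 2: R[1] = Y
Query 3: B[3] = B
Query 4: L[1] = W
Query 5: B[0] = R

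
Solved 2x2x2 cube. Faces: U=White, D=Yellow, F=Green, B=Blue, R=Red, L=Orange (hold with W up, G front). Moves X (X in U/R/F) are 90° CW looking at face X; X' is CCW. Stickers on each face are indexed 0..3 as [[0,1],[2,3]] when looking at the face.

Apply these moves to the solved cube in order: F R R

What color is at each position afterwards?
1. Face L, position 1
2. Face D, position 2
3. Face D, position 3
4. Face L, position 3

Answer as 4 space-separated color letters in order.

After move 1 (F): F=GGGG U=WWOO R=WRWR D=RRYY L=OYOY
After move 2 (R): R=WWRR U=WGOG F=GRGY D=RBYB B=OBWB
After move 3 (R): R=RWRW U=WROY F=GBGB D=RWYO B=GBGB
Query 1: L[1] = Y
Query 2: D[2] = Y
Query 3: D[3] = O
Query 4: L[3] = Y

Answer: Y Y O Y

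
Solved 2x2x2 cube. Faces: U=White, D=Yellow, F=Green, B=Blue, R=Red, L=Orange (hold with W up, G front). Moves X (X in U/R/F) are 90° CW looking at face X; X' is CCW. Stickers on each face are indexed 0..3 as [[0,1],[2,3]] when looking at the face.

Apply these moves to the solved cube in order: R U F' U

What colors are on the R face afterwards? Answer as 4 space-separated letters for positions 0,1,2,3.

Answer: O O Y R

Derivation:
After move 1 (R): R=RRRR U=WGWG F=GYGY D=YBYB B=WBWB
After move 2 (U): U=WWGG F=RRGY R=WBRR B=OOWB L=GYOO
After move 3 (F'): F=RYRG U=WWWR R=BBYR D=YOYB L=GGOG
After move 4 (U): U=WWRW F=BBRG R=OOYR B=GGWB L=RYOG
Query: R face = OOYR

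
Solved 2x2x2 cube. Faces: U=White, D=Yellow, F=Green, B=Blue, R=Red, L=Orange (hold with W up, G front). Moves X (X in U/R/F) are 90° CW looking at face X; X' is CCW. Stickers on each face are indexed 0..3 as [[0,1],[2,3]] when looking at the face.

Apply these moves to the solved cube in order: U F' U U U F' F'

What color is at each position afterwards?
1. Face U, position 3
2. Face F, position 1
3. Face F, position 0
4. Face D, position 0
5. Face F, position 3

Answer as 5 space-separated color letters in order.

Answer: G R G B G

Derivation:
After move 1 (U): U=WWWW F=RRGG R=BBRR B=OOBB L=GGOO
After move 2 (F'): F=RGRG U=WWBR R=YBYR D=GOYY L=GWOW
After move 3 (U): U=BWRW F=YBRG R=OOYR B=GWBB L=RGOW
After move 4 (U): U=RBWW F=OORG R=GWYR B=RGBB L=YBOW
After move 5 (U): U=WRWB F=GWRG R=RGYR B=YBBB L=OOOW
After move 6 (F'): F=WGGR U=WRRY R=OGGR D=OWYY L=OBOW
After move 7 (F'): F=GRWG U=WROG R=WGOR D=BWYY L=OYOR
Query 1: U[3] = G
Query 2: F[1] = R
Query 3: F[0] = G
Query 4: D[0] = B
Query 5: F[3] = G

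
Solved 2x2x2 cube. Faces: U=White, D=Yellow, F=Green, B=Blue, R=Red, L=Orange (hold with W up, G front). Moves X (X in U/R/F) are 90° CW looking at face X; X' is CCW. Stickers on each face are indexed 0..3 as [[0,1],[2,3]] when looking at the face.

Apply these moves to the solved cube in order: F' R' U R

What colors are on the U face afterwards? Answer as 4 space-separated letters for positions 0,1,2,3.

Answer: R R B R

Derivation:
After move 1 (F'): F=GGGG U=WWRR R=YRYR D=OOYY L=OWOW
After move 2 (R'): R=RRYY U=WBRB F=GWGR D=OGYG B=YBOB
After move 3 (U): U=RWBB F=RRGR R=YBYY B=OWOB L=GWOW
After move 4 (R): R=YYYB U=RRBR F=RGGG D=OOYO B=BWWB
Query: U face = RRBR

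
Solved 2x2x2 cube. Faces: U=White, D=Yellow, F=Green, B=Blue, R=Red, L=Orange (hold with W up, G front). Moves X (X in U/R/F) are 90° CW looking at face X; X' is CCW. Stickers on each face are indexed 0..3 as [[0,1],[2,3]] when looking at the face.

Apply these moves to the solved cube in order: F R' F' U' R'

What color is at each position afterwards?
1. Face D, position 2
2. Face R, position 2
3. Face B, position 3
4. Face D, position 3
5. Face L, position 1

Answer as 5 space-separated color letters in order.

Answer: Y W B G B

Derivation:
After move 1 (F): F=GGGG U=WWOO R=WRWR D=RRYY L=OYOY
After move 2 (R'): R=RRWW U=WBOB F=GWGO D=RGYG B=YBRB
After move 3 (F'): F=WOGG U=WBRW R=GRRW D=YYYG L=OBOO
After move 4 (U'): U=BWWR F=OBGG R=WORW B=GRRB L=YBOO
After move 5 (R'): R=OWWR U=BRWG F=OWGR D=YBYG B=GRYB
Query 1: D[2] = Y
Query 2: R[2] = W
Query 3: B[3] = B
Query 4: D[3] = G
Query 5: L[1] = B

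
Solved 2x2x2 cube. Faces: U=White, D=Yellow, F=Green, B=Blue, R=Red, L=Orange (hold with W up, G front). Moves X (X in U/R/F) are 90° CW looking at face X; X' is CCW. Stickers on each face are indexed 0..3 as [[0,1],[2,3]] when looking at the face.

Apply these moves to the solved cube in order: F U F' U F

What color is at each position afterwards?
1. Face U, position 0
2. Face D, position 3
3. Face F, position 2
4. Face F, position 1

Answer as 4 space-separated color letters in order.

Answer: B Y G R

Derivation:
After move 1 (F): F=GGGG U=WWOO R=WRWR D=RRYY L=OYOY
After move 2 (U): U=OWOW F=WRGG R=BBWR B=OYBB L=GGOY
After move 3 (F'): F=RGWG U=OWBW R=RBRR D=GYYY L=GWOO
After move 4 (U): U=BOWW F=RBWG R=OYRR B=GWBB L=RGOO
After move 5 (F): F=WRGB U=BOOG R=WYWR D=ROYY L=RGOY
Query 1: U[0] = B
Query 2: D[3] = Y
Query 3: F[2] = G
Query 4: F[1] = R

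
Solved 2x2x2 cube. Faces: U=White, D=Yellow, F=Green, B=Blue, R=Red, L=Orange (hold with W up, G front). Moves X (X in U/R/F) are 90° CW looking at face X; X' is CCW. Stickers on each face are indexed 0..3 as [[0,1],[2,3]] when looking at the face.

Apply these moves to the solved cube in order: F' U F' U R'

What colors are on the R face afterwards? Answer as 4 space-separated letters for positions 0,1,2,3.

Answer: W R O O

Derivation:
After move 1 (F'): F=GGGG U=WWRR R=YRYR D=OOYY L=OWOW
After move 2 (U): U=RWRW F=YRGG R=BBYR B=OWBB L=GGOW
After move 3 (F'): F=RGYG U=RWBY R=OBOR D=GWYY L=GWOR
After move 4 (U): U=BRYW F=OBYG R=OWOR B=GWBB L=RGOR
After move 5 (R'): R=WROO U=BBYG F=ORYW D=GBYG B=YWWB
Query: R face = WROO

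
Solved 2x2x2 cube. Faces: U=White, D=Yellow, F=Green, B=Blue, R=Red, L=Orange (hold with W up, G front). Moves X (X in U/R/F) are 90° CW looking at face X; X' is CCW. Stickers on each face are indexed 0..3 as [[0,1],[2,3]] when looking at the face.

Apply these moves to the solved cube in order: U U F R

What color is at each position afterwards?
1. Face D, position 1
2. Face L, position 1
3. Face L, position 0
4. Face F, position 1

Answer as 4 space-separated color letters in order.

After move 1 (U): U=WWWW F=RRGG R=BBRR B=OOBB L=GGOO
After move 2 (U): U=WWWW F=BBGG R=OORR B=GGBB L=RROO
After move 3 (F): F=GBGB U=WWOR R=WOWR D=ROYY L=RYOY
After move 4 (R): R=WWRO U=WBOB F=GOGY D=RBYG B=RGWB
Query 1: D[1] = B
Query 2: L[1] = Y
Query 3: L[0] = R
Query 4: F[1] = O

Answer: B Y R O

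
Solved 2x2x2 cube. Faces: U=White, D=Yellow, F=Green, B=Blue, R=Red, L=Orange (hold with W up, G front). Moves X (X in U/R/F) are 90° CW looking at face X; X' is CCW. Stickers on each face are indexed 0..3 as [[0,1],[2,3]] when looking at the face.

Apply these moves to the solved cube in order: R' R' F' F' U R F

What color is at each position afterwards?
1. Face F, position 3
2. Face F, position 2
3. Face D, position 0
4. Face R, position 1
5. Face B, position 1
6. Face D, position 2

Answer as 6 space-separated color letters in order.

After move 1 (R'): R=RRRR U=WBWB F=GWGW D=YGYG B=YBYB
After move 2 (R'): R=RRRR U=WYWY F=GBGB D=YWYW B=GBGB
After move 3 (F'): F=BBGG U=WYRR R=WRYR D=OOYW L=OYOW
After move 4 (F'): F=BGBG U=WYWY R=OROR D=YWYW L=OROR
After move 5 (U): U=WWYY F=ORBG R=GBOR B=ORGB L=BGOR
After move 6 (R): R=OGRB U=WRYG F=OWBW D=YGYO B=YRWB
After move 7 (F): F=BOWW U=WRRG R=YGGB D=ROYO L=BYOG
Query 1: F[3] = W
Query 2: F[2] = W
Query 3: D[0] = R
Query 4: R[1] = G
Query 5: B[1] = R
Query 6: D[2] = Y

Answer: W W R G R Y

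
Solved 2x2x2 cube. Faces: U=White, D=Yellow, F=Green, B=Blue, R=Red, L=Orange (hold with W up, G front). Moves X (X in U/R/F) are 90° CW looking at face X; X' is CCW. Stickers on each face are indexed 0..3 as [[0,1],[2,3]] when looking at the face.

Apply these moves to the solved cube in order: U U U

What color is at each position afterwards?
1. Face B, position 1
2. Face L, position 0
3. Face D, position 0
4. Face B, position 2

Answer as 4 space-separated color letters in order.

After move 1 (U): U=WWWW F=RRGG R=BBRR B=OOBB L=GGOO
After move 2 (U): U=WWWW F=BBGG R=OORR B=GGBB L=RROO
After move 3 (U): U=WWWW F=OOGG R=GGRR B=RRBB L=BBOO
Query 1: B[1] = R
Query 2: L[0] = B
Query 3: D[0] = Y
Query 4: B[2] = B

Answer: R B Y B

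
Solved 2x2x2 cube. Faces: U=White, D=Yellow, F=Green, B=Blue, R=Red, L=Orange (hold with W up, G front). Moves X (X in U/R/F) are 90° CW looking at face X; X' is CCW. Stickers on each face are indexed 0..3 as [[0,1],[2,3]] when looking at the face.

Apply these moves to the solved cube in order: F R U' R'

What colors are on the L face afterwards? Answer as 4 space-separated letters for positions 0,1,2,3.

Answer: O B O Y

Derivation:
After move 1 (F): F=GGGG U=WWOO R=WRWR D=RRYY L=OYOY
After move 2 (R): R=WWRR U=WGOG F=GRGY D=RBYB B=OBWB
After move 3 (U'): U=GGWO F=OYGY R=GRRR B=WWWB L=OBOY
After move 4 (R'): R=RRGR U=GWWW F=OGGO D=RYYY B=BWBB
Query: L face = OBOY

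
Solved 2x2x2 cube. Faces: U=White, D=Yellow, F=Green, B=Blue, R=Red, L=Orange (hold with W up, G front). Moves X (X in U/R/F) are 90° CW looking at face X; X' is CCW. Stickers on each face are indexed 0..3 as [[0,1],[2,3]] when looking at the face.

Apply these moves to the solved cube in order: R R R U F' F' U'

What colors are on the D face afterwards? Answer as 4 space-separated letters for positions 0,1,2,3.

Answer: B B Y G

Derivation:
After move 1 (R): R=RRRR U=WGWG F=GYGY D=YBYB B=WBWB
After move 2 (R): R=RRRR U=WYWY F=GBGB D=YWYW B=GBGB
After move 3 (R): R=RRRR U=WBWB F=GWGW D=YGYG B=YBYB
After move 4 (U): U=WWBB F=RRGW R=YBRR B=OOYB L=GWOO
After move 5 (F'): F=RWRG U=WWYR R=GBYR D=WOYG L=GBOB
After move 6 (F'): F=WGRR U=WWGY R=OBWR D=BBYG L=GROY
After move 7 (U'): U=WYWG F=GRRR R=WGWR B=OBYB L=OOOY
Query: D face = BBYG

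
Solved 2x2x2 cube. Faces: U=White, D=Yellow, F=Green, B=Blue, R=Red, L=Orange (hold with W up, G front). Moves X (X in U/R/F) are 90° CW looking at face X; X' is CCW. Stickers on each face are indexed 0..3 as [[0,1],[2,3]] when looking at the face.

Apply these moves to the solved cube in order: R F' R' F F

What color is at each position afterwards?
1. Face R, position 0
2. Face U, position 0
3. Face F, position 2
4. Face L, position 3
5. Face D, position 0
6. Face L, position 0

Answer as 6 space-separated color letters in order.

Answer: W W G R W O

Derivation:
After move 1 (R): R=RRRR U=WGWG F=GYGY D=YBYB B=WBWB
After move 2 (F'): F=YYGG U=WGRR R=BRYR D=OOYB L=OGOW
After move 3 (R'): R=RRBY U=WWRW F=YGGR D=OYYG B=BBOB
After move 4 (F): F=GYRG U=WWWG R=RRWY D=BRYG L=OOOY
After move 5 (F): F=RGGY U=WWYO R=WRGY D=WRYG L=OBOR
Query 1: R[0] = W
Query 2: U[0] = W
Query 3: F[2] = G
Query 4: L[3] = R
Query 5: D[0] = W
Query 6: L[0] = O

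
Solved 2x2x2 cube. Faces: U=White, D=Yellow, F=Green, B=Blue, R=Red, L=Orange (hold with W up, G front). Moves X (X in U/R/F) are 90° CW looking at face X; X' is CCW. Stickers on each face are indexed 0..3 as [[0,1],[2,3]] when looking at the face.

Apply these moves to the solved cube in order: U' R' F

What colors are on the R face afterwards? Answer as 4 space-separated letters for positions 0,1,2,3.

Answer: W R R R

Derivation:
After move 1 (U'): U=WWWW F=OOGG R=GGRR B=RRBB L=BBOO
After move 2 (R'): R=GRGR U=WBWR F=OWGW D=YOYG B=YRYB
After move 3 (F): F=GOWW U=WBOB R=WRRR D=GGYG L=BYOO
Query: R face = WRRR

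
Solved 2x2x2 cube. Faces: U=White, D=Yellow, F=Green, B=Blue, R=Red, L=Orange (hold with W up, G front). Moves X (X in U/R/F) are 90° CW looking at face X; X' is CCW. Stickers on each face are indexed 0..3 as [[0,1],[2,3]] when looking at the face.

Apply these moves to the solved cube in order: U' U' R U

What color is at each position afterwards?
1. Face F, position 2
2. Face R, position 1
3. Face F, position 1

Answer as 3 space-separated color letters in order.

After move 1 (U'): U=WWWW F=OOGG R=GGRR B=RRBB L=BBOO
After move 2 (U'): U=WWWW F=BBGG R=OORR B=GGBB L=RROO
After move 3 (R): R=RORO U=WBWG F=BYGY D=YBYG B=WGWB
After move 4 (U): U=WWGB F=ROGY R=WGRO B=RRWB L=BYOO
Query 1: F[2] = G
Query 2: R[1] = G
Query 3: F[1] = O

Answer: G G O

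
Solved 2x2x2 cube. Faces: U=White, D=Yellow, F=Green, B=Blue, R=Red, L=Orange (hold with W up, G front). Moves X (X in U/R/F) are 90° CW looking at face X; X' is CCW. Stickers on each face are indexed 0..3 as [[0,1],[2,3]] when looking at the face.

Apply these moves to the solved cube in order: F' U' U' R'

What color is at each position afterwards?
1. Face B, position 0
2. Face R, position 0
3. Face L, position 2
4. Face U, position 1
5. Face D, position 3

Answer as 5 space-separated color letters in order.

After move 1 (F'): F=GGGG U=WWRR R=YRYR D=OOYY L=OWOW
After move 2 (U'): U=WRWR F=OWGG R=GGYR B=YRBB L=BBOW
After move 3 (U'): U=RRWW F=BBGG R=OWYR B=GGBB L=YROW
After move 4 (R'): R=WROY U=RBWG F=BRGW D=OBYG B=YGOB
Query 1: B[0] = Y
Query 2: R[0] = W
Query 3: L[2] = O
Query 4: U[1] = B
Query 5: D[3] = G

Answer: Y W O B G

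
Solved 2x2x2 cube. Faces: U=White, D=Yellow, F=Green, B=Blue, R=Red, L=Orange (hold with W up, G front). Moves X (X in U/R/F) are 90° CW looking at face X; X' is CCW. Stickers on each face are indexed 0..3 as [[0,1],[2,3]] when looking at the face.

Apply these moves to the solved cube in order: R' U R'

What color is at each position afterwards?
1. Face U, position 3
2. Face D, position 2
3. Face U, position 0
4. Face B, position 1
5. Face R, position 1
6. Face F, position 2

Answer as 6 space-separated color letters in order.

Answer: O Y W O R G

Derivation:
After move 1 (R'): R=RRRR U=WBWB F=GWGW D=YGYG B=YBYB
After move 2 (U): U=WWBB F=RRGW R=YBRR B=OOYB L=GWOO
After move 3 (R'): R=BRYR U=WYBO F=RWGB D=YRYW B=GOGB
Query 1: U[3] = O
Query 2: D[2] = Y
Query 3: U[0] = W
Query 4: B[1] = O
Query 5: R[1] = R
Query 6: F[2] = G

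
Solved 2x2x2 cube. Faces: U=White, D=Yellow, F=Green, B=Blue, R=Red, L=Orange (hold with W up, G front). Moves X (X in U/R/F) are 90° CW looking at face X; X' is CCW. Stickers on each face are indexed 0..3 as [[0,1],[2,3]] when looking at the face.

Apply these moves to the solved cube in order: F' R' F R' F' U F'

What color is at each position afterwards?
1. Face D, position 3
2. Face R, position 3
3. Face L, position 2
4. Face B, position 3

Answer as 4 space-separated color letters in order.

Answer: W B O B

Derivation:
After move 1 (F'): F=GGGG U=WWRR R=YRYR D=OOYY L=OWOW
After move 2 (R'): R=RRYY U=WBRB F=GWGR D=OGYG B=YBOB
After move 3 (F): F=GGRW U=WBWW R=RRBY D=YRYG L=OOOG
After move 4 (R'): R=RYRB U=WOWY F=GBRW D=YGYW B=GBRB
After move 5 (F'): F=BWGR U=WORR R=GYYB D=OGYW L=OYOW
After move 6 (U): U=RWRO F=GYGR R=GBYB B=OYRB L=BWOW
After move 7 (F'): F=YRGG U=RWGY R=GBOB D=WWYW L=BOOR
Query 1: D[3] = W
Query 2: R[3] = B
Query 3: L[2] = O
Query 4: B[3] = B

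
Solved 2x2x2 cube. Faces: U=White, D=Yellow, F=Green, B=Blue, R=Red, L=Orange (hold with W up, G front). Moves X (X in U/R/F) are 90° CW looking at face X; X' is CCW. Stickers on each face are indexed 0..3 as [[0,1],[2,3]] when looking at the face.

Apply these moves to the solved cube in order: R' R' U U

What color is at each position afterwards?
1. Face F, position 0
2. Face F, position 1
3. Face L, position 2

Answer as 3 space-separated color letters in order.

Answer: G B O

Derivation:
After move 1 (R'): R=RRRR U=WBWB F=GWGW D=YGYG B=YBYB
After move 2 (R'): R=RRRR U=WYWY F=GBGB D=YWYW B=GBGB
After move 3 (U): U=WWYY F=RRGB R=GBRR B=OOGB L=GBOO
After move 4 (U): U=YWYW F=GBGB R=OORR B=GBGB L=RROO
Query 1: F[0] = G
Query 2: F[1] = B
Query 3: L[2] = O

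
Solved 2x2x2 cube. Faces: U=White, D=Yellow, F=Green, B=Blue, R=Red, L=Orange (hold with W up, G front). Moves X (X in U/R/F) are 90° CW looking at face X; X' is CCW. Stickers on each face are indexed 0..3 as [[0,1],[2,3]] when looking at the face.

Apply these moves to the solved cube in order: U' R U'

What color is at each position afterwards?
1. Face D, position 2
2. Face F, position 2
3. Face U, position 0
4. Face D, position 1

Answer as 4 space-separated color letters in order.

After move 1 (U'): U=WWWW F=OOGG R=GGRR B=RRBB L=BBOO
After move 2 (R): R=RGRG U=WOWG F=OYGY D=YBYR B=WRWB
After move 3 (U'): U=OGWW F=BBGY R=OYRG B=RGWB L=WROO
Query 1: D[2] = Y
Query 2: F[2] = G
Query 3: U[0] = O
Query 4: D[1] = B

Answer: Y G O B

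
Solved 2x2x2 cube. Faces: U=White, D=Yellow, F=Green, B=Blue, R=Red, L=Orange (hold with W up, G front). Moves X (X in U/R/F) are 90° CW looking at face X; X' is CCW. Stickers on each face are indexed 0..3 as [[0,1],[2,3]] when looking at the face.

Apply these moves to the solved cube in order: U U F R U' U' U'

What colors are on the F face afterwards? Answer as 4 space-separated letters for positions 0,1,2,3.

After move 1 (U): U=WWWW F=RRGG R=BBRR B=OOBB L=GGOO
After move 2 (U): U=WWWW F=BBGG R=OORR B=GGBB L=RROO
After move 3 (F): F=GBGB U=WWOR R=WOWR D=ROYY L=RYOY
After move 4 (R): R=WWRO U=WBOB F=GOGY D=RBYG B=RGWB
After move 5 (U'): U=BBWO F=RYGY R=GORO B=WWWB L=RGOY
After move 6 (U'): U=BOBW F=RGGY R=RYRO B=GOWB L=WWOY
After move 7 (U'): U=OWBB F=WWGY R=RGRO B=RYWB L=GOOY
Query: F face = WWGY

Answer: W W G Y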